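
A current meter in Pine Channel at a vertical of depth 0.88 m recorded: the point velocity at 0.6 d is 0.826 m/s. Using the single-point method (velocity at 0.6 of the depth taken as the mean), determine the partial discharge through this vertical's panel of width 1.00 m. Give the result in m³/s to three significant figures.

0.727 m³/s

v̄ = v₀.₆ = 0.826 m/s
q = v̄ × d × w = 0.8260 × 0.88 × 1.00 = 0.7269 m³/s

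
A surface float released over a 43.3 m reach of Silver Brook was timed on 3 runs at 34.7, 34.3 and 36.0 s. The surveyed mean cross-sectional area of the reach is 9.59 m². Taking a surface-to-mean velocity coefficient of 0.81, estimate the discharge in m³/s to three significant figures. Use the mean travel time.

t̄ = (34.7 + 34.3 + 36.0) / 3 = 35 s
v_surface = L / t̄ = 43.3 / 35 = 1.237 m/s
v_mean = 0.81 × 1.237 = 1.002 m/s
Q = A × v_mean = 9.59 × 1.002 = 9.610 m³/s

9.61 m³/s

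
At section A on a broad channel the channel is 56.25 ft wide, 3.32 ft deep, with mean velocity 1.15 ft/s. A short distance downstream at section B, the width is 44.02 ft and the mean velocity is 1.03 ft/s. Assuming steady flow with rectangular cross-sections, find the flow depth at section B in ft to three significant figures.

4.74 ft

Q = A₁V₁ = (56.25×3.32) × 1.15 = 214.8 ft³/s
d₂ = Q/(b₂ V₂) = 214.8/(44.02×1.03) = 4.737 ft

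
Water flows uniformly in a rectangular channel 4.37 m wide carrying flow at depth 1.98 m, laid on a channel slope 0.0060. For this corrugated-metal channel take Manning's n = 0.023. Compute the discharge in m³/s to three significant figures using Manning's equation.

29.9 m³/s

A = b·y = 4.37 × 1.98 = 8.653 m²
P = b + 2y = 4.37 + 2×1.98 = 8.330 m
R = A/P = 8.653/8.330 = 1.039 m
Q = (1/n)·A·R^(2/3)·S^(1/2) = (1/0.023) × 8.653 × 1.039^(2/3) × 0.0060^(1/2) = 29.89 m³/s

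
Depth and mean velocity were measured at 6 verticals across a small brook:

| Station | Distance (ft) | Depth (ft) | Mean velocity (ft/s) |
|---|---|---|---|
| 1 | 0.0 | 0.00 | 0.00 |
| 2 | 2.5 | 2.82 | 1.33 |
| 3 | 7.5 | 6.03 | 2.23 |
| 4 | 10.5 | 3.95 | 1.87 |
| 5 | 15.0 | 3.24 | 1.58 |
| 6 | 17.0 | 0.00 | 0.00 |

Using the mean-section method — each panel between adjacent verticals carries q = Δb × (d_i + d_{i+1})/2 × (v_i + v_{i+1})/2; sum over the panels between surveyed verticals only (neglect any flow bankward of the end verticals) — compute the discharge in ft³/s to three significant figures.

Panel 1-2: Δb = 2.5 ft, d̄ = (0.00+2.82)/2 = 1.41, v̄ = (0.00+1.33)/2 = 0.665 → q = 2.5×1.41×0.665 = 2.344 ft³/s
Panel 2-3: Δb = 5 ft, d̄ = (2.82+6.03)/2 = 4.425, v̄ = (1.33+2.23)/2 = 1.78 → q = 5×4.425×1.78 = 39.38 ft³/s
Panel 3-4: Δb = 3 ft, d̄ = (6.03+3.95)/2 = 4.99, v̄ = (2.23+1.87)/2 = 2.05 → q = 3×4.99×2.05 = 30.69 ft³/s
Panel 4-5: Δb = 4.5 ft, d̄ = (3.95+3.24)/2 = 3.595, v̄ = (1.87+1.58)/2 = 1.725 → q = 4.5×3.595×1.725 = 27.91 ft³/s
Panel 5-6: Δb = 2 ft, d̄ = (3.24+0.00)/2 = 1.62, v̄ = (1.58+0.00)/2 = 0.79 → q = 2×1.62×0.79 = 2.560 ft³/s
Q = Σ q = 102.9 ft³/s

103 ft³/s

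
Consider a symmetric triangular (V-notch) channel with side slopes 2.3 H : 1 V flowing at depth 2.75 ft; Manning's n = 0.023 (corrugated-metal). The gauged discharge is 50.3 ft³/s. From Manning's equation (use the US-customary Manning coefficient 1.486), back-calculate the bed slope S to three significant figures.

0.00147

A = z·y² = 2.3×2.75² = 17.39 ft²
P = 2y√(1+z²) = 2×2.75×√(1+2.3²) = 13.79 ft
R = A/P = 17.39/13.79 = 1.261 ft
S = (Q·n / (1.486·A·R^(2/3)))² = (50.3×0.023 / (1.486×17.39×1.167))² = 0.001471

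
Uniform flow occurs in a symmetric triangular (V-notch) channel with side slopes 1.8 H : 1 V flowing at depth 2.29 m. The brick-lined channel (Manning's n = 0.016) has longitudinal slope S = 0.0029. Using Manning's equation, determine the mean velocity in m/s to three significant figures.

3.37 m/s

A = z·y² = 1.8×2.29² = 9.439 m²
P = 2y√(1+z²) = 2×2.29×√(1+1.8²) = 9.431 m
R = A/P = 9.439/9.431 = 1.001 m
Q = (1/n)·A·R^(2/3)·S^(1/2) = (1/0.016) × 9.439 × 1.001^(2/3) × 0.0029^(1/2) = 31.79 m³/s
V = Q/A = 31.79/9.439 = 3.368 m/s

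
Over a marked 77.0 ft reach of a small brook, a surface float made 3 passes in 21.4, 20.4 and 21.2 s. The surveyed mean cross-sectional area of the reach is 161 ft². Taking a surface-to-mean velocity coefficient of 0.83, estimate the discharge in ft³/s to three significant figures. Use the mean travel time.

490 ft³/s

t̄ = (21.4 + 20.4 + 21.2) / 3 = 21 s
v_surface = L / t̄ = 77.0 / 21 = 3.667 ft/s
v_mean = 0.83 × 3.667 = 3.043 ft/s
Q = A × v_mean = 161 × 3.043 = 490.0 ft³/s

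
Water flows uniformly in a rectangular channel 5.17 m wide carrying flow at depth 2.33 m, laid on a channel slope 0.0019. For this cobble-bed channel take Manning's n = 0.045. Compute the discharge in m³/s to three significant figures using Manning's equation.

A = b·y = 5.17 × 2.33 = 12.05 m²
P = b + 2y = 5.17 + 2×2.33 = 9.830 m
R = A/P = 12.05/9.830 = 1.225 m
Q = (1/n)·A·R^(2/3)·S^(1/2) = (1/0.045) × 12.05 × 1.225^(2/3) × 0.0019^(1/2) = 13.36 m³/s

13.4 m³/s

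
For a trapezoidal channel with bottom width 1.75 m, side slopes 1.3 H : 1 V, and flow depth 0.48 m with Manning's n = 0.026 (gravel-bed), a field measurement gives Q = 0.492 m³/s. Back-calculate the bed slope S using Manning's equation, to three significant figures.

0.000525

A = (b + z·y)·y = (1.75 + 1.3×0.48)×0.48 = 1.140 m²
P = b + 2y√(1+z²) = 1.75 + 2×0.48×√(1+1.3²) = 3.325 m
R = A/P = 1.140/3.325 = 0.3428 m
S = (Q·n / (1·A·R^(2/3)))² = (0.492×0.026 / (1×1.140×0.4898))² = 0.0005253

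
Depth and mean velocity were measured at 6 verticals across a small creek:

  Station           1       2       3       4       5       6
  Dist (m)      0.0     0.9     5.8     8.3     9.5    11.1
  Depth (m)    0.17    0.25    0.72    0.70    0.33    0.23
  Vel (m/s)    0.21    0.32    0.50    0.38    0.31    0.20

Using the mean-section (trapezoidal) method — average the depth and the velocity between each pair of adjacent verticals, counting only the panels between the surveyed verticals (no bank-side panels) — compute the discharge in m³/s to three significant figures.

2.13 m³/s

Panel 1-2: Δb = 0.9 m, d̄ = (0.17+0.25)/2 = 0.21, v̄ = (0.21+0.32)/2 = 0.265 → q = 0.9×0.21×0.265 = 0.05009 m³/s
Panel 2-3: Δb = 4.9 m, d̄ = (0.25+0.72)/2 = 0.485, v̄ = (0.32+0.50)/2 = 0.41 → q = 4.9×0.485×0.41 = 0.9744 m³/s
Panel 3-4: Δb = 2.5 m, d̄ = (0.72+0.70)/2 = 0.71, v̄ = (0.50+0.38)/2 = 0.44 → q = 2.5×0.71×0.44 = 0.7810 m³/s
Panel 4-5: Δb = 1.2 m, d̄ = (0.70+0.33)/2 = 0.515, v̄ = (0.38+0.31)/2 = 0.345 → q = 1.2×0.515×0.345 = 0.2132 m³/s
Panel 5-6: Δb = 1.6 m, d̄ = (0.33+0.23)/2 = 0.28, v̄ = (0.31+0.20)/2 = 0.255 → q = 1.6×0.28×0.255 = 0.1142 m³/s
Q = Σ q = 2.133 m³/s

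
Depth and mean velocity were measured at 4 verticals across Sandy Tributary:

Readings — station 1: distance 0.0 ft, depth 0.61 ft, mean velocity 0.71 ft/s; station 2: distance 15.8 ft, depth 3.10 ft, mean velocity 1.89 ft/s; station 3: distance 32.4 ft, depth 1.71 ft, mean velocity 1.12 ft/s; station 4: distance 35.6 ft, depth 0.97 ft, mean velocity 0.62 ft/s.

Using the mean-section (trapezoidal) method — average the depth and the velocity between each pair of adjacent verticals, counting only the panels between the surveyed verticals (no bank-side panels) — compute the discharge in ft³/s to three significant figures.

Panel 1-2: Δb = 15.8 ft, d̄ = (0.61+3.10)/2 = 1.855, v̄ = (0.71+1.89)/2 = 1.3 → q = 15.8×1.855×1.3 = 38.10 ft³/s
Panel 2-3: Δb = 16.6 ft, d̄ = (3.10+1.71)/2 = 2.405, v̄ = (1.89+1.12)/2 = 1.505 → q = 16.6×2.405×1.505 = 60.08 ft³/s
Panel 3-4: Δb = 3.2 ft, d̄ = (1.71+0.97)/2 = 1.34, v̄ = (1.12+0.62)/2 = 0.87 → q = 3.2×1.34×0.87 = 3.731 ft³/s
Q = Σ q = 101.9 ft³/s

102 ft³/s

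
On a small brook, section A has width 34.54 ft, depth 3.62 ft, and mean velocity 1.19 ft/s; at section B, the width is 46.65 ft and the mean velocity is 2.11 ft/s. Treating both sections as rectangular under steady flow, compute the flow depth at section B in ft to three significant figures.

1.51 ft

Q = A₁V₁ = (34.54×3.62) × 1.19 = 148.8 ft³/s
d₂ = Q/(b₂ V₂) = 148.8/(46.65×2.11) = 1.512 ft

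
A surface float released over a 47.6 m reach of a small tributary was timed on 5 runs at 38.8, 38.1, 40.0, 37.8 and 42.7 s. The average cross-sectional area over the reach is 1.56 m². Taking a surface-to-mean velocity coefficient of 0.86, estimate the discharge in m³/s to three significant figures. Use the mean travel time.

1.62 m³/s

t̄ = (38.8 + 38.1 + 40.0 + 37.8 + 42.7) / 5 = 39.48 s
v_surface = L / t̄ = 47.6 / 39.48 = 1.206 m/s
v_mean = 0.86 × 1.206 = 1.037 m/s
Q = A × v_mean = 1.56 × 1.037 = 1.618 m³/s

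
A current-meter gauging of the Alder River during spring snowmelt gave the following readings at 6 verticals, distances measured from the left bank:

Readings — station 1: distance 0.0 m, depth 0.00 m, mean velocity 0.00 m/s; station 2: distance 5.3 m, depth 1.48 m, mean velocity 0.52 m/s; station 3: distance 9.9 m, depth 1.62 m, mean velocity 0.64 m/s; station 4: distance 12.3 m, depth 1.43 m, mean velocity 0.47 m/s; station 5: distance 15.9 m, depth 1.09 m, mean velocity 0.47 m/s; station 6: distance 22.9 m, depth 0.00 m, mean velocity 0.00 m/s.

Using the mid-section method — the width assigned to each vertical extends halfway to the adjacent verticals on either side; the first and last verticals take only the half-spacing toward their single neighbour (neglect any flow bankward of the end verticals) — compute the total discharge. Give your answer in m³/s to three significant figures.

w_2 = (9.9 − 0.0)/2 = 4.95 m; q_2 = 0.52 × 1.48 × 4.95 = 3.810 m³/s
w_3 = (12.3 − 5.3)/2 = 3.5 m; q_3 = 0.64 × 1.62 × 3.5 = 3.629 m³/s
w_4 = (15.9 − 9.9)/2 = 3 m; q_4 = 0.47 × 1.43 × 3 = 2.016 m³/s
w_5 = (22.9 − 12.3)/2 = 5.3 m; q_5 = 0.47 × 1.09 × 5.3 = 2.715 m³/s
Stations 1, 6 contribute zero (depth or velocity is 0).
Q = Σ qᵢ = 12.17 m³/s

12.2 m³/s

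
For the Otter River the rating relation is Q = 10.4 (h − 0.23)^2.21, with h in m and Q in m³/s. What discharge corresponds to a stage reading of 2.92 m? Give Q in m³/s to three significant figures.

Q = 10.4 × (2.92 − 0.23)^2.21 = 10.4 × 2.69^2.21 = 92.64 m³/s

92.6 m³/s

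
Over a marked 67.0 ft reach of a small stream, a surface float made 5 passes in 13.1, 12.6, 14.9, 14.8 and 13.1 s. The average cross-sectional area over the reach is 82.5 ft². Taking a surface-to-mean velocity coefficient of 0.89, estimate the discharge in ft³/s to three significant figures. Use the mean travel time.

t̄ = (13.1 + 12.6 + 14.9 + 14.8 + 13.1) / 5 = 13.7 s
v_surface = L / t̄ = 67.0 / 13.7 = 4.891 ft/s
v_mean = 0.89 × 4.891 = 4.353 ft/s
Q = A × v_mean = 82.5 × 4.353 = 359.1 ft³/s

359 ft³/s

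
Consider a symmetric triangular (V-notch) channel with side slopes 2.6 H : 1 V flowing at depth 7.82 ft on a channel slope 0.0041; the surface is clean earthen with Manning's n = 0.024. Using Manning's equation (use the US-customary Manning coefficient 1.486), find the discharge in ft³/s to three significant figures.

1490 ft³/s

A = z·y² = 2.6×7.82² = 159.0 ft²
P = 2y√(1+z²) = 2×7.82×√(1+2.6²) = 43.57 ft
R = A/P = 159.0/43.57 = 3.649 ft
Q = (1.486/n)·A·R^(2/3)·S^(1/2) = (1.486/0.024) × 159.0 × 3.649^(2/3) × 0.0041^(1/2) = 1494 ft³/s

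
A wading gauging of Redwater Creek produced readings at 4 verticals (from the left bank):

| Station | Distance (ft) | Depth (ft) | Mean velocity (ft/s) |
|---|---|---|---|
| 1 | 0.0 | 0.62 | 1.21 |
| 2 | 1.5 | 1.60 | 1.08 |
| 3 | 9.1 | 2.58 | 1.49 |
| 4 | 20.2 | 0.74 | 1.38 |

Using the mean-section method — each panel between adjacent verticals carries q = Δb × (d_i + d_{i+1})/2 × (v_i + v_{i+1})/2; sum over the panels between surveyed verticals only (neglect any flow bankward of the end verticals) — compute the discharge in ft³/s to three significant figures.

Panel 1-2: Δb = 1.5 ft, d̄ = (0.62+1.60)/2 = 1.11, v̄ = (1.21+1.08)/2 = 1.145 → q = 1.5×1.11×1.145 = 1.906 ft³/s
Panel 2-3: Δb = 7.6 ft, d̄ = (1.60+2.58)/2 = 2.09, v̄ = (1.08+1.49)/2 = 1.285 → q = 7.6×2.09×1.285 = 20.41 ft³/s
Panel 3-4: Δb = 11.1 ft, d̄ = (2.58+0.74)/2 = 1.66, v̄ = (1.49+1.38)/2 = 1.435 → q = 11.1×1.66×1.435 = 26.44 ft³/s
Q = Σ q = 48.76 ft³/s

48.8 ft³/s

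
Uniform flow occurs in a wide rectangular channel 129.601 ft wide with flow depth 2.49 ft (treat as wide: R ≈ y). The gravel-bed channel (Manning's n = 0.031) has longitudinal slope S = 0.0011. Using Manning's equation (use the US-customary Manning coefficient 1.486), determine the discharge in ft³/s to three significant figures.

943 ft³/s

A = b·y = 129.601 × 2.49 = 322.7 ft²
Wide channel: R ≈ y = 2.49 ft
Q = (1.486/n)·A·R^(2/3)·S^(1/2) = (1.486/0.031) × 322.7 × 2.490^(2/3) × 0.0011^(1/2) = 942.5 ft³/s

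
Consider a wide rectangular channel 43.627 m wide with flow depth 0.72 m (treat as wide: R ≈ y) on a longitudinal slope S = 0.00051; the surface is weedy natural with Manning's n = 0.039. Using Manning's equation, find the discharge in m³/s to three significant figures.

A = b·y = 43.627 × 0.72 = 31.41 m²
Wide channel: R ≈ y = 0.72 m
Q = (1/n)·A·R^(2/3)·S^(1/2) = (1/0.039) × 31.41 × 0.7200^(2/3) × 0.00051^(1/2) = 14.61 m³/s

14.6 m³/s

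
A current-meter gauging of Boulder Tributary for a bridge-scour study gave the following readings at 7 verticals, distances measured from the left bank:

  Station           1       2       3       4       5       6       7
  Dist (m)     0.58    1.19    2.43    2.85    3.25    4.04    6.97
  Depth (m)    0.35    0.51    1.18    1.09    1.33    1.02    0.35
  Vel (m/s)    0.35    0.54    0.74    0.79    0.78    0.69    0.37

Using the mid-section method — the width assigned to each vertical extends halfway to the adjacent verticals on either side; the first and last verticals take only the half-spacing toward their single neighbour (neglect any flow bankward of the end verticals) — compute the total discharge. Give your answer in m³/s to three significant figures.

w_1 = (1.19 − 0.58)/2 = 0.305 m; q_1 = 0.35 × 0.35 × 0.305 = 0.03736 m³/s
w_2 = (2.43 − 0.58)/2 = 0.925 m; q_2 = 0.54 × 0.51 × 0.925 = 0.2547 m³/s
w_3 = (2.85 − 1.19)/2 = 0.83 m; q_3 = 0.74 × 1.18 × 0.83 = 0.7248 m³/s
w_4 = (3.25 − 2.43)/2 = 0.41 m; q_4 = 0.79 × 1.09 × 0.41 = 0.3531 m³/s
w_5 = (4.04 − 2.85)/2 = 0.595 m; q_5 = 0.78 × 1.33 × 0.595 = 0.6173 m³/s
w_6 = (6.97 − 3.25)/2 = 1.86 m; q_6 = 0.69 × 1.02 × 1.86 = 1.309 m³/s
w_7 = (6.97 − 4.04)/2 = 1.465 m; q_7 = 0.37 × 0.35 × 1.465 = 0.1897 m³/s
Q = Σ qᵢ = 3.486 m³/s

3.49 m³/s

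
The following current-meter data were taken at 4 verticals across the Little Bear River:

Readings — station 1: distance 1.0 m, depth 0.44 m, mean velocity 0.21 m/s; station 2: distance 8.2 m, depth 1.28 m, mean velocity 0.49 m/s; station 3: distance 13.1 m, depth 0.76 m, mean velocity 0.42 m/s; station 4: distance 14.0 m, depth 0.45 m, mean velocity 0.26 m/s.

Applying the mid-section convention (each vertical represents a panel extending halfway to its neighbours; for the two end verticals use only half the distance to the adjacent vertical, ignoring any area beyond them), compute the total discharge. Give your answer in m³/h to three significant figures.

w_1 = (8.2 − 1.0)/2 = 3.6 m; q_1 = 0.21 × 0.44 × 3.6 = 0.3326 m³/s
w_2 = (13.1 − 1.0)/2 = 6.05 m; q_2 = 0.49 × 1.28 × 6.05 = 3.795 m³/s
w_3 = (14.0 − 8.2)/2 = 2.9 m; q_3 = 0.42 × 0.76 × 2.9 = 0.9257 m³/s
w_4 = (14.0 − 13.1)/2 = 0.45 m; q_4 = 0.26 × 0.45 × 0.45 = 0.05265 m³/s
Q = Σ qᵢ = 5.106 m³/s
= 5.106 × 3600 = 18380 m³/h

18400 m³/h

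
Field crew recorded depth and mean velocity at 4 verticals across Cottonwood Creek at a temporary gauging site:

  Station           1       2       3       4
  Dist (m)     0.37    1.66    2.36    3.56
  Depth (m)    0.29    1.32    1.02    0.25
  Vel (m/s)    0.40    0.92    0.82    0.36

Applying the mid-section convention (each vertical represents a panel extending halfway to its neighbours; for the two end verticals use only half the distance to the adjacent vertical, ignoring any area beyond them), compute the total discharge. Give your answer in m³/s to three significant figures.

2.13 m³/s

w_1 = (1.66 − 0.37)/2 = 0.645 m; q_1 = 0.40 × 0.29 × 0.645 = 0.07482 m³/s
w_2 = (2.36 − 0.37)/2 = 0.995 m; q_2 = 0.92 × 1.32 × 0.995 = 1.208 m³/s
w_3 = (3.56 − 1.66)/2 = 0.95 m; q_3 = 0.82 × 1.02 × 0.95 = 0.7946 m³/s
w_4 = (3.56 − 2.36)/2 = 0.6 m; q_4 = 0.36 × 0.25 × 0.6 = 0.05400 m³/s
Q = Σ qᵢ = 2.132 m³/s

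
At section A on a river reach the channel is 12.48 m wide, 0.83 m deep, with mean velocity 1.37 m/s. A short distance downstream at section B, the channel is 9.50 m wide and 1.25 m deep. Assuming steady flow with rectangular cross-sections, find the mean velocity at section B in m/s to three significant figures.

Q = A₁V₁ = (12.48×0.83) × 1.37 = 14.19 m³/s
A₂ = 9.50 × 1.25 = 11.88 m²
V₂ = Q/A₂ = 14.19/11.88 = 1.195 m/s

1.20 m/s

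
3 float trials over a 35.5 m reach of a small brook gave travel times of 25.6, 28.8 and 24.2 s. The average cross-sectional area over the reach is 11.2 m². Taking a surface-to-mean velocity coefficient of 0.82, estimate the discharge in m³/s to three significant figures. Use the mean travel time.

12.4 m³/s

t̄ = (25.6 + 28.8 + 24.2) / 3 = 26.2 s
v_surface = L / t̄ = 35.5 / 26.2 = 1.355 m/s
v_mean = 0.82 × 1.355 = 1.111 m/s
Q = A × v_mean = 11.2 × 1.111 = 12.44 m³/s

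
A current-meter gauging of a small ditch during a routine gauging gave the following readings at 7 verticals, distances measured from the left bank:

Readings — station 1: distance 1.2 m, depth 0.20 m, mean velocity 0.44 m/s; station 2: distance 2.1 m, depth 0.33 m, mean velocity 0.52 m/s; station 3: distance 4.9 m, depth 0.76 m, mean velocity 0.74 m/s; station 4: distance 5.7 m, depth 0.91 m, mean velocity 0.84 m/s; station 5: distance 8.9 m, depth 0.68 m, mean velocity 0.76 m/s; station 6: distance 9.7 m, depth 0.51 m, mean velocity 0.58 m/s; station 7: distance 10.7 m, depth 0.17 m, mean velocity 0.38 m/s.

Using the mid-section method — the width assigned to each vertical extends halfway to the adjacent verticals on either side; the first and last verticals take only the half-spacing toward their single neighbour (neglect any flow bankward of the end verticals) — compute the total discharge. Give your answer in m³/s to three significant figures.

4.23 m³/s

w_1 = (2.1 − 1.2)/2 = 0.45 m; q_1 = 0.44 × 0.20 × 0.45 = 0.03960 m³/s
w_2 = (4.9 − 1.2)/2 = 1.85 m; q_2 = 0.52 × 0.33 × 1.85 = 0.3175 m³/s
w_3 = (5.7 − 2.1)/2 = 1.8 m; q_3 = 0.74 × 0.76 × 1.8 = 1.012 m³/s
w_4 = (8.9 − 4.9)/2 = 2 m; q_4 = 0.84 × 0.91 × 2 = 1.529 m³/s
w_5 = (9.7 − 5.7)/2 = 2 m; q_5 = 0.76 × 0.68 × 2 = 1.034 m³/s
w_6 = (10.7 − 8.9)/2 = 0.9 m; q_6 = 0.58 × 0.51 × 0.9 = 0.2662 m³/s
w_7 = (10.7 − 9.7)/2 = 0.5 m; q_7 = 0.38 × 0.17 × 0.5 = 0.03230 m³/s
Q = Σ qᵢ = 4.230 m³/s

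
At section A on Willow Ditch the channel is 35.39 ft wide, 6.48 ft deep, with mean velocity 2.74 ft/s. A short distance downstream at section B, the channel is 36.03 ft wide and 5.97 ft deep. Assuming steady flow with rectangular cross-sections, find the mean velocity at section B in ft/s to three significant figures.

2.92 ft/s

Q = A₁V₁ = (35.39×6.48) × 2.74 = 628.4 ft³/s
A₂ = 36.03 × 5.97 = 215.1 ft²
V₂ = Q/A₂ = 628.4/215.1 = 2.921 ft/s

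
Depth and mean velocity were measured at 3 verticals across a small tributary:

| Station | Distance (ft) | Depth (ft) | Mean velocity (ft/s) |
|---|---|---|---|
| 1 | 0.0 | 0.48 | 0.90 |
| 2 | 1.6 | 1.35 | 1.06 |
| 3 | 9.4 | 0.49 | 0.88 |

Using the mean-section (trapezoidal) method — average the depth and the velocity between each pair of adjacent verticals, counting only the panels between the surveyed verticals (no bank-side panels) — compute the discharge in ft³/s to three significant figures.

8.40 ft³/s

Panel 1-2: Δb = 1.6 ft, d̄ = (0.48+1.35)/2 = 0.915, v̄ = (0.90+1.06)/2 = 0.98 → q = 1.6×0.915×0.98 = 1.435 ft³/s
Panel 2-3: Δb = 7.8 ft, d̄ = (1.35+0.49)/2 = 0.92, v̄ = (1.06+0.88)/2 = 0.97 → q = 7.8×0.92×0.97 = 6.961 ft³/s
Q = Σ q = 8.395 ft³/s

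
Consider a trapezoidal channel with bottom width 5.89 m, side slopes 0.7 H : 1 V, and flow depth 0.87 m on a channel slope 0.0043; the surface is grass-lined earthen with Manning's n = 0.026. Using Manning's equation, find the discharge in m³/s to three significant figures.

A = (b + z·y)·y = (5.89 + 0.7×0.87)×0.87 = 5.654 m²
P = b + 2y√(1+z²) = 5.89 + 2×0.87×√(1+0.7²) = 8.014 m
R = A/P = 5.654/8.014 = 0.7055 m
Q = (1/n)·A·R^(2/3)·S^(1/2) = (1/0.026) × 5.654 × 0.7055^(2/3) × 0.0043^(1/2) = 11.30 m³/s

11.3 m³/s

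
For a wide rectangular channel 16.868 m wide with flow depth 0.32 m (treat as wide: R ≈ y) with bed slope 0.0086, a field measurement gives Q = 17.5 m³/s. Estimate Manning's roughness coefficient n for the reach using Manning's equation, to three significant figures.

A = b·y = 16.868 × 0.32 = 5.398 m²
Wide channel: R ≈ y = 0.32 m
n = (1/Q)·A·R^(2/3)·S^(1/2) = (1/17.5) × 5.398 × 0.4678 × 0.09274 = 0.01338

0.0134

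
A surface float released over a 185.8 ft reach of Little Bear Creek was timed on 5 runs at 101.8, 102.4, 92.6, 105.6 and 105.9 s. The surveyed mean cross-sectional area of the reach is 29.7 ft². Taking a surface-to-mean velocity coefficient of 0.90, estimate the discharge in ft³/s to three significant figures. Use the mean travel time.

t̄ = (101.8 + 102.4 + 92.6 + 105.6 + 105.9) / 5 = 101.66 s
v_surface = L / t̄ = 185.8 / 101.66 = 1.828 ft/s
v_mean = 0.90 × 1.828 = 1.645 ft/s
Q = A × v_mean = 29.7 × 1.645 = 48.85 ft³/s

48.9 ft³/s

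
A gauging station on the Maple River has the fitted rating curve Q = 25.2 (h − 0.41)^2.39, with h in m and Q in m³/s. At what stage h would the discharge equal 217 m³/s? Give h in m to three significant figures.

2.87 m

h − h₀ = (Q/C)^(1/b) = (217/25.2)^(1/2.39) = 2.462 m
h = 0.41 + 2.462 = 2.872 m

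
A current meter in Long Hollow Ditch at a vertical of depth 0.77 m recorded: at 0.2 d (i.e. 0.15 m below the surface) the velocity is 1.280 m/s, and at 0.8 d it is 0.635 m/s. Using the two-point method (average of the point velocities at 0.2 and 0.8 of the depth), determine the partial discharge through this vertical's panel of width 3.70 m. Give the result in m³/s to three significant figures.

v̄ = (1.280 + 0.635) / 2 = 0.9575 m/s
q = v̄ × d × w = 0.9575 × 0.77 × 3.70 = 2.728 m³/s

2.73 m³/s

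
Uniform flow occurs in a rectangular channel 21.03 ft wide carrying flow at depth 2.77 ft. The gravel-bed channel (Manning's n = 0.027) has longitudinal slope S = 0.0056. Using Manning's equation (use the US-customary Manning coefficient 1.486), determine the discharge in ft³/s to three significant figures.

405 ft³/s

A = b·y = 21.03 × 2.77 = 58.25 ft²
P = b + 2y = 21.03 + 2×2.77 = 26.57 ft
R = A/P = 58.25/26.57 = 2.192 ft
Q = (1.486/n)·A·R^(2/3)·S^(1/2) = (1.486/0.027) × 58.25 × 2.192^(2/3) × 0.0056^(1/2) = 404.9 ft³/s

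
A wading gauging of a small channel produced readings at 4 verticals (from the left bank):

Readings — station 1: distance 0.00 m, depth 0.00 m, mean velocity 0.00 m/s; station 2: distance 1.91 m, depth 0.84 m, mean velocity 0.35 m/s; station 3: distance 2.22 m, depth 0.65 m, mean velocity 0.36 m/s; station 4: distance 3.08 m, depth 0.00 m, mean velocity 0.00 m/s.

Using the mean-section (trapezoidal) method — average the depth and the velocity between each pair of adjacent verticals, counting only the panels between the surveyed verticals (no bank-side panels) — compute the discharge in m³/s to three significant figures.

0.273 m³/s

Panel 1-2: Δb = 1.91 m, d̄ = (0.00+0.84)/2 = 0.42, v̄ = (0.00+0.35)/2 = 0.175 → q = 1.91×0.42×0.175 = 0.1404 m³/s
Panel 2-3: Δb = 0.31 m, d̄ = (0.84+0.65)/2 = 0.745, v̄ = (0.35+0.36)/2 = 0.355 → q = 0.31×0.745×0.355 = 0.08199 m³/s
Panel 3-4: Δb = 0.86 m, d̄ = (0.65+0.00)/2 = 0.325, v̄ = (0.36+0.00)/2 = 0.18 → q = 0.86×0.325×0.18 = 0.05031 m³/s
Q = Σ q = 0.2727 m³/s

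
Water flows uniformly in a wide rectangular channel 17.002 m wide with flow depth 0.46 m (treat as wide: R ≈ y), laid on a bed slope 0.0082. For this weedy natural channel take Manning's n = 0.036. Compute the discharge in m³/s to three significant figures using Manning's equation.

A = b·y = 17.002 × 0.46 = 7.821 m²
Wide channel: R ≈ y = 0.46 m
Q = (1/n)·A·R^(2/3)·S^(1/2) = (1/0.036) × 7.821 × 0.4600^(2/3) × 0.0082^(1/2) = 11.72 m³/s

11.7 m³/s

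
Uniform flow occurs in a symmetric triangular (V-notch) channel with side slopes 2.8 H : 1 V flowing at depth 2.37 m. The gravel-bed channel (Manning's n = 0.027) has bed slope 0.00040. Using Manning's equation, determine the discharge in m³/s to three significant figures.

A = z·y² = 2.8×2.37² = 15.73 m²
P = 2y√(1+z²) = 2×2.37×√(1+2.8²) = 14.09 m
R = A/P = 15.73/14.09 = 1.116 m
Q = (1/n)·A·R^(2/3)·S^(1/2) = (1/0.027) × 15.73 × 1.116^(2/3) × 0.00040^(1/2) = 12.53 m³/s

12.5 m³/s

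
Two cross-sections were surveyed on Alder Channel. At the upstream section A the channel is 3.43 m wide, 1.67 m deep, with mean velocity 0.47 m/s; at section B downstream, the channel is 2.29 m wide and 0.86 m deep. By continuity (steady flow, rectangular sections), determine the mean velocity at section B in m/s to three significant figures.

1.37 m/s

Q = A₁V₁ = (3.43×1.67) × 0.47 = 2.692 m³/s
A₂ = 2.29 × 0.86 = 1.969 m²
V₂ = Q/A₂ = 2.692/1.969 = 1.367 m/s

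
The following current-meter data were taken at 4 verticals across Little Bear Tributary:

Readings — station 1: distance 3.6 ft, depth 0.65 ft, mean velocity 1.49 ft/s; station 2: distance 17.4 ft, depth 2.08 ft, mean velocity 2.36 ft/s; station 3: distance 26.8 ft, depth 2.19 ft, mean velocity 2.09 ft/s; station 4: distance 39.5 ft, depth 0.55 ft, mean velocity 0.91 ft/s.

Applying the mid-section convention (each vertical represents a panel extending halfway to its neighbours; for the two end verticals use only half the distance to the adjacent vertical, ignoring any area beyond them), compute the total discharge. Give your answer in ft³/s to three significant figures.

117 ft³/s

w_1 = (17.4 − 3.6)/2 = 6.9 ft; q_1 = 1.49 × 0.65 × 6.9 = 6.683 ft³/s
w_2 = (26.8 − 3.6)/2 = 11.6 ft; q_2 = 2.36 × 2.08 × 11.6 = 56.94 ft³/s
w_3 = (39.5 − 17.4)/2 = 11.05 ft; q_3 = 2.09 × 2.19 × 11.05 = 50.58 ft³/s
w_4 = (39.5 − 26.8)/2 = 6.35 ft; q_4 = 0.91 × 0.55 × 6.35 = 3.178 ft³/s
Q = Σ qᵢ = 117.4 ft³/s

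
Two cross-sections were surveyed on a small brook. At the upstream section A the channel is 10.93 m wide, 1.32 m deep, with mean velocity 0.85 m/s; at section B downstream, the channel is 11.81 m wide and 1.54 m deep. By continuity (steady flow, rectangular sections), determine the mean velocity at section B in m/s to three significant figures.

0.674 m/s

Q = A₁V₁ = (10.93×1.32) × 0.85 = 12.26 m³/s
A₂ = 11.81 × 1.54 = 18.19 m²
V₂ = Q/A₂ = 12.26/18.19 = 0.6743 m/s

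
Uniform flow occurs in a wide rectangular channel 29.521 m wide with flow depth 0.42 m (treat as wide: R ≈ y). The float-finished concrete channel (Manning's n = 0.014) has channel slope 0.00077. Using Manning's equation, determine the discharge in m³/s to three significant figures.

13.8 m³/s

A = b·y = 29.521 × 0.42 = 12.40 m²
Wide channel: R ≈ y = 0.42 m
Q = (1/n)·A·R^(2/3)·S^(1/2) = (1/0.014) × 12.40 × 0.4200^(2/3) × 0.00077^(1/2) = 13.78 m³/s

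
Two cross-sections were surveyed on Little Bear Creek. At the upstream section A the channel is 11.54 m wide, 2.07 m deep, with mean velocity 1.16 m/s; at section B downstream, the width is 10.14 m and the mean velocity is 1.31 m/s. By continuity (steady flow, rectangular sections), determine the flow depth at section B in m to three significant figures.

Q = A₁V₁ = (11.54×2.07) × 1.16 = 27.71 m³/s
d₂ = Q/(b₂ V₂) = 27.71/(10.14×1.31) = 2.086 m

2.09 m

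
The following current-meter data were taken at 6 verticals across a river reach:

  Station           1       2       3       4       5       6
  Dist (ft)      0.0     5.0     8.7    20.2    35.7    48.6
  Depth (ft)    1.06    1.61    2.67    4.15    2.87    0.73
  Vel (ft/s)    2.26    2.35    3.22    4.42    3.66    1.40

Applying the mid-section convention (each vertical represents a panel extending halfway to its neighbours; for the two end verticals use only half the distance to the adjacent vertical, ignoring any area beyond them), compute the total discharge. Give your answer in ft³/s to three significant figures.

491 ft³/s

w_1 = (5.0 − 0.0)/2 = 2.5 ft; q_1 = 2.26 × 1.06 × 2.5 = 5.989 ft³/s
w_2 = (8.7 − 0.0)/2 = 4.35 ft; q_2 = 2.35 × 1.61 × 4.35 = 16.46 ft³/s
w_3 = (20.2 − 5.0)/2 = 7.6 ft; q_3 = 3.22 × 2.67 × 7.6 = 65.34 ft³/s
w_4 = (35.7 − 8.7)/2 = 13.5 ft; q_4 = 4.42 × 4.15 × 13.5 = 247.6 ft³/s
w_5 = (48.6 − 20.2)/2 = 14.2 ft; q_5 = 3.66 × 2.87 × 14.2 = 149.2 ft³/s
w_6 = (48.6 − 35.7)/2 = 6.45 ft; q_6 = 1.40 × 0.73 × 6.45 = 6.592 ft³/s
Q = Σ qᵢ = 491.2 ft³/s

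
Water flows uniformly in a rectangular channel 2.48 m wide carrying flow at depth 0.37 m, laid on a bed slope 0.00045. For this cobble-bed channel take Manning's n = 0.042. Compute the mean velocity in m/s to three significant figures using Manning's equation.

0.219 m/s

A = b·y = 2.48 × 0.37 = 0.9176 m²
P = b + 2y = 2.48 + 2×0.37 = 3.220 m
R = A/P = 0.9176/3.220 = 0.2850 m
Q = (1/n)·A·R^(2/3)·S^(1/2) = (1/0.042) × 0.9176 × 0.2850^(2/3) × 0.00045^(1/2) = 0.2007 m³/s
V = Q/A = 0.2007/0.9176 = 0.2187 m/s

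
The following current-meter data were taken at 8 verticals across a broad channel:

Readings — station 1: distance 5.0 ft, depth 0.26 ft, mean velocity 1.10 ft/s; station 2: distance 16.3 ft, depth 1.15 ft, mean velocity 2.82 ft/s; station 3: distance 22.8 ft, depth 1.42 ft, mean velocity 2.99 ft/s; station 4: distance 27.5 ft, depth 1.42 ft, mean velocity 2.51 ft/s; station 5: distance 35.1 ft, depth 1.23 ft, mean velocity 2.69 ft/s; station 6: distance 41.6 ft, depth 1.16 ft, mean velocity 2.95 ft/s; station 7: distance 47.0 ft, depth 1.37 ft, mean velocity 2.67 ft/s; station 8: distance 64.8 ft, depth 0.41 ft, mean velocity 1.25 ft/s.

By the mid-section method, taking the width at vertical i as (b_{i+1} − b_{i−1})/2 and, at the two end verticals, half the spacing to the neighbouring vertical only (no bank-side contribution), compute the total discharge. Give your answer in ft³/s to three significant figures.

167 ft³/s

w_1 = (16.3 − 5.0)/2 = 5.65 ft; q_1 = 1.10 × 0.26 × 5.65 = 1.616 ft³/s
w_2 = (22.8 − 5.0)/2 = 8.9 ft; q_2 = 2.82 × 1.15 × 8.9 = 28.86 ft³/s
w_3 = (27.5 − 16.3)/2 = 5.6 ft; q_3 = 2.99 × 1.42 × 5.6 = 23.78 ft³/s
w_4 = (35.1 − 22.8)/2 = 6.15 ft; q_4 = 2.51 × 1.42 × 6.15 = 21.92 ft³/s
w_5 = (41.6 − 27.5)/2 = 7.05 ft; q_5 = 2.69 × 1.23 × 7.05 = 23.33 ft³/s
w_6 = (47.0 − 35.1)/2 = 5.95 ft; q_6 = 2.95 × 1.16 × 5.95 = 20.36 ft³/s
w_7 = (64.8 − 41.6)/2 = 11.6 ft; q_7 = 2.67 × 1.37 × 11.6 = 42.43 ft³/s
w_8 = (64.8 − 47.0)/2 = 8.9 ft; q_8 = 1.25 × 0.41 × 8.9 = 4.561 ft³/s
Q = Σ qᵢ = 166.9 ft³/s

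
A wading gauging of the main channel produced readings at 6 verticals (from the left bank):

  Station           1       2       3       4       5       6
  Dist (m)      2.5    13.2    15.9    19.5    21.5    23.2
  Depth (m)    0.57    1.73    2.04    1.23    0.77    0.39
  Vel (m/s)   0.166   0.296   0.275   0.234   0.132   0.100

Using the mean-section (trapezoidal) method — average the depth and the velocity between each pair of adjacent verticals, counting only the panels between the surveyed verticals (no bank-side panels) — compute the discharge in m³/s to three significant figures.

Panel 1-2: Δb = 10.7 m, d̄ = (0.57+1.73)/2 = 1.15, v̄ = (0.166+0.296)/2 = 0.231 → q = 10.7×1.15×0.231 = 2.842 m³/s
Panel 2-3: Δb = 2.7 m, d̄ = (1.73+2.04)/2 = 1.885, v̄ = (0.296+0.275)/2 = 0.2855 → q = 2.7×1.885×0.2855 = 1.453 m³/s
Panel 3-4: Δb = 3.6 m, d̄ = (2.04+1.23)/2 = 1.635, v̄ = (0.275+0.234)/2 = 0.2545 → q = 3.6×1.635×0.2545 = 1.498 m³/s
Panel 4-5: Δb = 2 m, d̄ = (1.23+0.77)/2 = 1, v̄ = (0.234+0.132)/2 = 0.183 → q = 2×1×0.183 = 0.3660 m³/s
Panel 5-6: Δb = 1.7 m, d̄ = (0.77+0.39)/2 = 0.58, v̄ = (0.132+0.100)/2 = 0.116 → q = 1.7×0.58×0.116 = 0.1144 m³/s
Q = Σ q = 6.274 m³/s

6.27 m³/s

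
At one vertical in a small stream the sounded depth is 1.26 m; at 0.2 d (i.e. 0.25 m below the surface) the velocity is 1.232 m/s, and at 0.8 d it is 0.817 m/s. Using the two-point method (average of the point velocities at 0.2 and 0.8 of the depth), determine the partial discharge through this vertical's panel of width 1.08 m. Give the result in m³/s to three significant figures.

v̄ = (1.232 + 0.817) / 2 = 1.025 m/s
q = v̄ × d × w = 1.025 × 1.26 × 1.08 = 1.394 m³/s

1.39 m³/s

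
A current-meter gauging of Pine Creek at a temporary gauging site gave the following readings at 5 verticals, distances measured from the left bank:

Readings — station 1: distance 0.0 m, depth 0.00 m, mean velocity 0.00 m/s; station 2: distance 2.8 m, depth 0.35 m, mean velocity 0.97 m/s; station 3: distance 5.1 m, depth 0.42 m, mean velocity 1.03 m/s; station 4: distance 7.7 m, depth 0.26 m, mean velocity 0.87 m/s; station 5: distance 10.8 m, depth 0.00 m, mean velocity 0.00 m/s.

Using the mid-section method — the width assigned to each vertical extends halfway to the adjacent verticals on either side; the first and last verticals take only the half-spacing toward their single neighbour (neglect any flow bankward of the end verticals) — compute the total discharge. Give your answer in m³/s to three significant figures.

w_2 = (5.1 − 0.0)/2 = 2.55 m; q_2 = 0.97 × 0.35 × 2.55 = 0.8657 m³/s
w_3 = (7.7 − 2.8)/2 = 2.45 m; q_3 = 1.03 × 0.42 × 2.45 = 1.060 m³/s
w_4 = (10.8 − 5.1)/2 = 2.85 m; q_4 = 0.87 × 0.26 × 2.85 = 0.6447 m³/s
Stations 1, 5 contribute zero (depth or velocity is 0).
Q = Σ qᵢ = 2.570 m³/s

2.57 m³/s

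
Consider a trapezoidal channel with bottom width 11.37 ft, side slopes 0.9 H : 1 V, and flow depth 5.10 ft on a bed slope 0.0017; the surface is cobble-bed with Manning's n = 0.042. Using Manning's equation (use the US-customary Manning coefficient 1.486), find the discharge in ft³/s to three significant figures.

260 ft³/s

A = (b + z·y)·y = (11.37 + 0.9×5.10)×5.10 = 81.40 ft²
P = b + 2y√(1+z²) = 11.37 + 2×5.10×√(1+0.9²) = 25.09 ft
R = A/P = 81.40/25.09 = 3.244 ft
Q = (1.486/n)·A·R^(2/3)·S^(1/2) = (1.486/0.042) × 81.40 × 3.244^(2/3) × 0.0017^(1/2) = 260.2 ft³/s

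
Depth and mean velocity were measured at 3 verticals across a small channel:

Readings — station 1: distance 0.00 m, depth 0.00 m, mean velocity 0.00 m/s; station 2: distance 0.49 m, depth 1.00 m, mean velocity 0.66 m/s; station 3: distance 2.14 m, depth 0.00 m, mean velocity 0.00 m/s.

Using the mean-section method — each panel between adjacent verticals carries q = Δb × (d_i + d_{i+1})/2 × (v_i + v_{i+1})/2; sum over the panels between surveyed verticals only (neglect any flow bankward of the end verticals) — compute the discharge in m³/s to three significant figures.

Panel 1-2: Δb = 0.49 m, d̄ = (0.00+1.00)/2 = 0.5, v̄ = (0.00+0.66)/2 = 0.33 → q = 0.49×0.5×0.33 = 0.08085 m³/s
Panel 2-3: Δb = 1.65 m, d̄ = (1.00+0.00)/2 = 0.5, v̄ = (0.66+0.00)/2 = 0.33 → q = 1.65×0.5×0.33 = 0.2723 m³/s
Q = Σ q = 0.3531 m³/s

0.353 m³/s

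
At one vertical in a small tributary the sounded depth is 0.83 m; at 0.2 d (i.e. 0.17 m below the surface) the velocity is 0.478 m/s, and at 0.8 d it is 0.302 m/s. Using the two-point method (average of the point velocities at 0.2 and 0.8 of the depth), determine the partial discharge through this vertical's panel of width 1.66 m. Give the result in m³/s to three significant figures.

v̄ = (0.478 + 0.302) / 2 = 0.3900 m/s
q = v̄ × d × w = 0.3900 × 0.83 × 1.66 = 0.5373 m³/s

0.537 m³/s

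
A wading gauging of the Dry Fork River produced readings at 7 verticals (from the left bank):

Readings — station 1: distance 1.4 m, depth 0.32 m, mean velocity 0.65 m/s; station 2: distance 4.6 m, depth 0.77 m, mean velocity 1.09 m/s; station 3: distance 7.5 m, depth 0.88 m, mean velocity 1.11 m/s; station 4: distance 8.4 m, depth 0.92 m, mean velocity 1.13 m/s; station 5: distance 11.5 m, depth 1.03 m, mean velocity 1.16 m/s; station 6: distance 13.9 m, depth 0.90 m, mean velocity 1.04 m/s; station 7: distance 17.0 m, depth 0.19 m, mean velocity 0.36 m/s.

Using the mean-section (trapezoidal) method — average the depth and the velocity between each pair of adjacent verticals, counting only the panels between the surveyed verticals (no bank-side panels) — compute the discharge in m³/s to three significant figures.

Panel 1-2: Δb = 3.2 m, d̄ = (0.32+0.77)/2 = 0.545, v̄ = (0.65+1.09)/2 = 0.87 → q = 3.2×0.545×0.87 = 1.517 m³/s
Panel 2-3: Δb = 2.9 m, d̄ = (0.77+0.88)/2 = 0.825, v̄ = (1.09+1.11)/2 = 1.1 → q = 2.9×0.825×1.1 = 2.632 m³/s
Panel 3-4: Δb = 0.9 m, d̄ = (0.88+0.92)/2 = 0.9, v̄ = (1.11+1.13)/2 = 1.12 → q = 0.9×0.9×1.12 = 0.9072 m³/s
Panel 4-5: Δb = 3.1 m, d̄ = (0.92+1.03)/2 = 0.975, v̄ = (1.13+1.16)/2 = 1.145 → q = 3.1×0.975×1.145 = 3.461 m³/s
Panel 5-6: Δb = 2.4 m, d̄ = (1.03+0.90)/2 = 0.965, v̄ = (1.16+1.04)/2 = 1.1 → q = 2.4×0.965×1.1 = 2.548 m³/s
Panel 6-7: Δb = 3.1 m, d̄ = (0.90+0.19)/2 = 0.545, v̄ = (1.04+0.36)/2 = 0.7 → q = 3.1×0.545×0.7 = 1.183 m³/s
Q = Σ q = 12.25 m³/s

12.2 m³/s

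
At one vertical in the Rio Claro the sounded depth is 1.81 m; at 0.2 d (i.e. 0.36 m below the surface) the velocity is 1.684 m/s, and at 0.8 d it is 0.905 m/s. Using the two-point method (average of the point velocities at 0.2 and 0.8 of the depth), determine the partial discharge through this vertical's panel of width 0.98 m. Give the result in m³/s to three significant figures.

v̄ = (1.684 + 0.905) / 2 = 1.295 m/s
q = v̄ × d × w = 1.295 × 1.81 × 0.98 = 2.296 m³/s

2.30 m³/s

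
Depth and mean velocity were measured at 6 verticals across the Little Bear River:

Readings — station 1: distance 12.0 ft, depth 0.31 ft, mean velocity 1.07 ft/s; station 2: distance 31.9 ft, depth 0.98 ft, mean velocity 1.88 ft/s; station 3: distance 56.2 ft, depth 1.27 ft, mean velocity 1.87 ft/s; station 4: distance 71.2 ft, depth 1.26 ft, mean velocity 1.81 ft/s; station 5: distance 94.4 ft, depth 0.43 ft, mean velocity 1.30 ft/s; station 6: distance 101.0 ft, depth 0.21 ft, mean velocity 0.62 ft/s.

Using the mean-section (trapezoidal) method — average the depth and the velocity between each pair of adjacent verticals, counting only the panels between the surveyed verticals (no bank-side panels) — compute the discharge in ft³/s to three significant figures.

138 ft³/s

Panel 1-2: Δb = 19.9 ft, d̄ = (0.31+0.98)/2 = 0.645, v̄ = (1.07+1.88)/2 = 1.475 → q = 19.9×0.645×1.475 = 18.93 ft³/s
Panel 2-3: Δb = 24.3 ft, d̄ = (0.98+1.27)/2 = 1.125, v̄ = (1.88+1.87)/2 = 1.875 → q = 24.3×1.125×1.875 = 51.26 ft³/s
Panel 3-4: Δb = 15 ft, d̄ = (1.27+1.26)/2 = 1.265, v̄ = (1.87+1.81)/2 = 1.84 → q = 15×1.265×1.84 = 34.91 ft³/s
Panel 4-5: Δb = 23.2 ft, d̄ = (1.26+0.43)/2 = 0.845, v̄ = (1.81+1.30)/2 = 1.555 → q = 23.2×0.845×1.555 = 30.48 ft³/s
Panel 5-6: Δb = 6.6 ft, d̄ = (0.43+0.21)/2 = 0.32, v̄ = (1.30+0.62)/2 = 0.96 → q = 6.6×0.32×0.96 = 2.028 ft³/s
Q = Σ q = 137.6 ft³/s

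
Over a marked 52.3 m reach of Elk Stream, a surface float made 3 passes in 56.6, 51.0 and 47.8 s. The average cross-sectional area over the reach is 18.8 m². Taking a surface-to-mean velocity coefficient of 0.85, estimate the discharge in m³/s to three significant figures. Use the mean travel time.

16.1 m³/s

t̄ = (56.6 + 51.0 + 47.8) / 3 = 51.8 s
v_surface = L / t̄ = 52.3 / 51.8 = 1.010 m/s
v_mean = 0.85 × 1.010 = 0.8582 m/s
Q = A × v_mean = 18.8 × 0.8582 = 16.13 m³/s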